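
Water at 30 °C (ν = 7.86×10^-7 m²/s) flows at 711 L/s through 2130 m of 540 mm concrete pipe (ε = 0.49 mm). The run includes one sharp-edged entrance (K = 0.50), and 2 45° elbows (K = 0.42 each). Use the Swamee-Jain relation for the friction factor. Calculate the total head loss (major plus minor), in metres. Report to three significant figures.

V = 4Q/(πD²) = 3.105 m/s; V²/2g = 0.4912 m
Re = 2.13×10^6, ε/D = 9.07×10^-4 → f = 0.01939 (Swamee-Jain)
Major: h_f = f(L/D)·V²/2g = 0.01939·3944·0.4912 = 37.58 m
Minor: ΣK = 1.34; h_m = ΣK·V²/2g = 0.6582 m
Total H_L = 37.58 + 0.6582 = 38.24 m

H_L ≈ 38.2 m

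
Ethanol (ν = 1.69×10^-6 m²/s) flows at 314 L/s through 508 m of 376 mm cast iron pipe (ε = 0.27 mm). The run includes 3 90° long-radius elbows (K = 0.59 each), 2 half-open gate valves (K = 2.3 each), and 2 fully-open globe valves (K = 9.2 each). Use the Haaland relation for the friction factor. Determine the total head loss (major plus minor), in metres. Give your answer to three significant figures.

H_L ≈ 20.4 m

V = 4Q/(πD²) = 2.828 m/s; V²/2g = 0.4076 m
Re = 6.29×10^5, ε/D = 7.18×10^-4 → f = 0.01871 (Haaland)
Major: h_f = f(L/D)·V²/2g = 0.01871·1351·0.4076 = 10.30 m
Minor: ΣK = 24.8; h_m = ΣK·V²/2g = 10.10 m
Total H_L = 10.30 + 10.10 = 20.40 m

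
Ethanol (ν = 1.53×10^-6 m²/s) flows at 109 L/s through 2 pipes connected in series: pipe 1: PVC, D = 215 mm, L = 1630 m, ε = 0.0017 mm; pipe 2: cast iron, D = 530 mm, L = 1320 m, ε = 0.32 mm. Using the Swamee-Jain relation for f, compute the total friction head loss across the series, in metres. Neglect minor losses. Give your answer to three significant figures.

Pipe 1: V = 3.002 m/s, Re = 4.22×10^5, ε/D = 7.91×10^-6, f = 0.01361, h_1 = f(L/D)V²/2g = 47.41 m
Pipe 2: V = 0.4941 m/s, Re = 1.71×10^5, ε/D = 6.04×10^-4, f = 0.01972, h_2 = f(L/D)V²/2g = 0.6111 m
Series → Q common, losses add: H = Σh = 48.03 m

H ≈ 48.0 m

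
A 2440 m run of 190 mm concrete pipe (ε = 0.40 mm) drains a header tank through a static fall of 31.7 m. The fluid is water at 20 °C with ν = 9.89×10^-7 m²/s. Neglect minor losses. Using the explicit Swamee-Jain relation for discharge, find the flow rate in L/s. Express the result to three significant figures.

Q ≈ 40.0 L/s

Swamee-Jain (Type II): Q = -0.965·√(gD⁵h_f/L)·ln[ε/(3.7D) + √(3.17ν²L/(gD³h_f))]
√(gD⁵h_f/L) = √(9.81·0.190⁵·31.7/2440) = 0.005618
ε/(3.7D) = 5.69×10^-4; √(3.17ν²L/(gD³h_f)) = 5.96×10^-5
Q = -0.965·0.005618·ln(6.285×10^-4) = 0.03996 m³/s
Check: V = 1.41 m/s, Re = 2.71×10^5, f = 0.02454, h_f = 31.9 m ≈ 31.7 m ✓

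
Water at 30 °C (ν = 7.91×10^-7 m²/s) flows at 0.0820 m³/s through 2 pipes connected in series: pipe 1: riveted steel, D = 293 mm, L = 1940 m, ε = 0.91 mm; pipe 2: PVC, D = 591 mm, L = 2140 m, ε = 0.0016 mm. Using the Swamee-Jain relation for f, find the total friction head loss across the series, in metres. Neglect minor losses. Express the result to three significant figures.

Pipe 1: V = 1.216 m/s, Re = 4.50×10^5, ε/D = 0.00311, f = 0.02683, h_1 = f(L/D)V²/2g = 13.39 m
Pipe 2: V = 0.2989 m/s, Re = 2.23×10^5, ε/D = 2.71×10^-6, f = 0.01523, h_2 = f(L/D)V²/2g = 0.2511 m
Series → Q common, losses add: H = Σh = 13.64 m

H ≈ 13.6 m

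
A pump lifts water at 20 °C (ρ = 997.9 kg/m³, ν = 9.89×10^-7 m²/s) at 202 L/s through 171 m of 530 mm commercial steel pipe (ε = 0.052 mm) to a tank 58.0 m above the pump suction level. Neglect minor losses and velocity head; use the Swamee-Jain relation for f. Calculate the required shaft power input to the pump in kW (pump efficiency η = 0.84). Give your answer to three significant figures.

P_shaft ≈ 137 kW

V = 4Q/(πD²) = 0.9156 m/s; Re = 4.91×10^5; ε/D = 9.81×10^-5; f = 0.01448
h_f = f(L/D)V²/2g = 0.1996 m
Total head H = z + h_f = 58.0 + 0.1996 = 58.20 m
P_hyd = ρgQH = 997.9·9.81·0.202·58.20 = 115.1 kW
P_shaft = P_hyd/η = 115.1/0.84 = 137.0 kW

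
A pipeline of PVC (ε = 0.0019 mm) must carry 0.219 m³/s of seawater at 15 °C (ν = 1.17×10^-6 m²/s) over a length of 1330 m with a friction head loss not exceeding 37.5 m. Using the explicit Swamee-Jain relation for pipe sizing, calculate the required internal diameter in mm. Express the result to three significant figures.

Swamee-Jain (Type III): D = 0.66·[ε^1.25·(LQ²/(gh_f))^4.75 + ν·Q^9.4·(L/(gh_f))^5.2]^0.04
LQ²/(gh_f) = 0.1734; L/(gh_f) = 3.615
Term 1 = ε^1.25·(…)^4.75 = 1.71×10^-11; Term 2 = ν·Q^9.4·(…)^5.2 = 5.90×10^-10
D = 0.66·(1.71×10^-11 + 5.90×10^-10)^0.04 = 0.2824 m = 282 mm
Check: V = 3.50 m/s, Re = 8.44×10^5, f = 0.01210, h_f = 35.5 m ≈ 37.5 m ✓

D ≈ 282 mm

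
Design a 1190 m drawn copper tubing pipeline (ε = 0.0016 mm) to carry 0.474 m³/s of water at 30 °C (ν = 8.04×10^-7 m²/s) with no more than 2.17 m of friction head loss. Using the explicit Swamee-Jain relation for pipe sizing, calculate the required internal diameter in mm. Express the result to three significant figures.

Swamee-Jain (Type III): D = 0.66·[ε^1.25·(LQ²/(gh_f))^4.75 + ν·Q^9.4·(L/(gh_f))^5.2]^0.04
LQ²/(gh_f) = 12.56; L/(gh_f) = 55.90
Term 1 = ε^1.25·(…)^4.75 = 0.00945; Term 2 = ν·Q^9.4·(…)^5.2 = 0.879
D = 0.66·(0.00945 + 0.879)^0.04 = 0.6569 m = 657 mm
Check: V = 1.40 m/s, Re = 1.14×10^6, f = 0.01142, h_f = 2.06 m ≈ 2.17 m ✓

D ≈ 657 mm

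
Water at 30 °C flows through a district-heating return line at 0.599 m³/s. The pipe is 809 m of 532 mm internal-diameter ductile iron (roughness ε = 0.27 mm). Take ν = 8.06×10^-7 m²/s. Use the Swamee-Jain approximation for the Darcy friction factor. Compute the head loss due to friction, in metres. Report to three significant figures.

h_f ≈ 9.63 m

V = 4Q/(πD²) = 4·0.599/(π·0.532²) = 2.695 m/s
Re = VD/ν = 2.695·0.532/8.06×10^-7 = 1.78×10^6 → turbulent
ε/D = 0.27/532 = 5.08×10^-4
Swamee-Jain: f = 0.01712
h_f = f(L/D)V²/(2g) = 0.01712·(809/0.532)·2.695²/(2·9.81) = 9.634 m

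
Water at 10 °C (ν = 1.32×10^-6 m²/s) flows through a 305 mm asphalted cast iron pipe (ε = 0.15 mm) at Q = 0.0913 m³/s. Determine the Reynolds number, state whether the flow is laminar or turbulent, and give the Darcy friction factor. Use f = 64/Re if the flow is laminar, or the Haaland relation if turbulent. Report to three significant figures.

Re ≈ 2.89×10^5; turbulent; f ≈ 0.0181

V = 4Q/(πD²) = 1.250 m/s
Re = VD/ν = 1.250·0.305/1.32×10^-6 = 2.89×10^5
Re > 4000 → turbulent; ε/D = 4.92×10^-4
Haaland: f = 0.01807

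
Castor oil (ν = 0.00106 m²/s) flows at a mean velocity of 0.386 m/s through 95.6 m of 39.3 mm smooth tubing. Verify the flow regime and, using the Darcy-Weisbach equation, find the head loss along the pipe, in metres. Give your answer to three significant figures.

h_f ≈ 82.6 m

Re = VD/ν = 0.386·0.03930/0.00106 = 14.3 → laminar (Re < 2300)
f = 64/Re = 4.472
h_f = f(L/D)V²/(2g) = 4.472·(95.6/0.03930)·0.386²/(2·9.81) = 82.61 m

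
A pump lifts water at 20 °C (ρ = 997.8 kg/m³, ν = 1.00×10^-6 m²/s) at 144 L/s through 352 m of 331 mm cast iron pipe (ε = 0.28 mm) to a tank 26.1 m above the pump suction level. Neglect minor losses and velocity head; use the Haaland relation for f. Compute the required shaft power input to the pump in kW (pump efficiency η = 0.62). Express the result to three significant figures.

V = 4Q/(πD²) = 1.673 m/s; Re = 5.54×10^5; ε/D = 8.46×10^-4; f = 0.01943
h_f = f(L/D)V²/2g = 2.949 m
Total head H = z + h_f = 26.1 + 2.949 = 29.05 m
P_hyd = ρgQH = 997.8·9.81·0.144·29.05 = 40.95 kW
P_shaft = P_hyd/η = 40.95/0.62 = 66.04 kW

P_shaft ≈ 66.0 kW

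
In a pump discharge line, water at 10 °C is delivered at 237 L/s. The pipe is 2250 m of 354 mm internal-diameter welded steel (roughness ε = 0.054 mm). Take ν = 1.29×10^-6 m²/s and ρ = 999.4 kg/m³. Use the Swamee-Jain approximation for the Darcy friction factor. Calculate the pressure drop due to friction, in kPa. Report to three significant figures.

Δp ≈ 270 kPa

V = 4Q/(πD²) = 4·0.237/(π·0.354²) = 2.408 m/s
Re = VD/ν = 2.408·0.354/1.29×10^-6 = 6.61×10^5 → turbulent
ε/D = 0.054/354 = 1.53×10^-4
Swamee-Jain: f = 0.01467
h_f = f(L/D)V²/(2g) = 0.01467·(2250/0.354)·2.408²/(2·9.81) = 27.55 m
Δp = ρg·h_f = 999.4·9.81·27.55 = 270.1 kPa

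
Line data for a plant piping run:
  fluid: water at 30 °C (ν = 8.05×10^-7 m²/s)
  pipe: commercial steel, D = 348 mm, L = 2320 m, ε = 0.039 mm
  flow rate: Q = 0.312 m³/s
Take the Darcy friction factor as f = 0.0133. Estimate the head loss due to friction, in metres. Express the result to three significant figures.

h_f ≈ 48.6 m

V = 4Q/(πD²) = 4·0.312/(π·0.348²) = 3.280 m/s
h_f = f(L/D)V²/(2g) = 0.01330·(2320/0.348)·3.280²/(2·9.81) = 48.63 m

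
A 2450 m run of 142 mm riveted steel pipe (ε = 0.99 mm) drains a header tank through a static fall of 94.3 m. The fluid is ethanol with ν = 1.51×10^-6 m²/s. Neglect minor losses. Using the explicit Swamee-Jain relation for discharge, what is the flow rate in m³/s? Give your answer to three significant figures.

Q ≈ 0.0281 m³/s

Swamee-Jain (Type II): Q = -0.965·√(gD⁵h_f/L)·ln[ε/(3.7D) + √(3.17ν²L/(gD³h_f))]
√(gD⁵h_f/L) = √(9.81·0.142⁵·94.3/2450) = 0.004669
ε/(3.7D) = 0.00188; √(3.17ν²L/(gD³h_f)) = 8.18×10^-5
Q = -0.965·0.004669·ln(0.001966) = 0.02808 m³/s
Check: V = 1.77 m/s, Re = 1.67×10^5, f = 0.03431, h_f = 94.9 m ≈ 94.3 m ✓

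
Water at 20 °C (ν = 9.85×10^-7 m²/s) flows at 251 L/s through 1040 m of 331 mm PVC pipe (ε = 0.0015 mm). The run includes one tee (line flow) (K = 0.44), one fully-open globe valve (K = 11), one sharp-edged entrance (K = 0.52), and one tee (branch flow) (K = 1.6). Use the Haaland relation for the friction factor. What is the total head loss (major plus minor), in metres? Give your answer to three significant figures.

V = 4Q/(πD²) = 2.917 m/s; V²/2g = 0.4337 m
Re = 9.80×10^5, ε/D = 4.53×10^-6 → f = 0.01170 (Haaland)
Major: h_f = f(L/D)·V²/2g = 0.01170·3142·0.4337 = 15.94 m
Minor: ΣK = 13.6; h_m = ΣK·V²/2g = 5.881 m
Total H_L = 15.94 + 5.881 = 21.82 m

H_L ≈ 21.8 m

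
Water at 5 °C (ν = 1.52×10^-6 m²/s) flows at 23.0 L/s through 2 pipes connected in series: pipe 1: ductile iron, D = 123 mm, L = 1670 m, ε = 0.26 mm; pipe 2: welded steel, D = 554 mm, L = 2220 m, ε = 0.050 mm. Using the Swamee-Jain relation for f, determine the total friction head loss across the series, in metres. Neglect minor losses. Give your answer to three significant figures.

H ≈ 65.0 m

Pipe 1: V = 1.936 m/s, Re = 1.57×10^5, ε/D = 0.00211, f = 0.02504, h_1 = f(L/D)V²/2g = 64.93 m
Pipe 2: V = 0.09542 m/s, Re = 3.48×10^4, ε/D = 9.03×10^-5, f = 0.02287, h_2 = f(L/D)V²/2g = 0.04253 m
Series → Q common, losses add: H = Σh = 64.97 m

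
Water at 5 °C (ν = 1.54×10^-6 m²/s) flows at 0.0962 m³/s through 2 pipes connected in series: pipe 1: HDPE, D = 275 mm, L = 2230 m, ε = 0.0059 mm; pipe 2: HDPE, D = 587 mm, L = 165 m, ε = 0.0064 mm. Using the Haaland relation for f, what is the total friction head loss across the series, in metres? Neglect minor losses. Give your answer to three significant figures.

H ≈ 15.9 m

Pipe 1: V = 1.620 m/s, Re = 2.89×10^5, ε/D = 2.15×10^-5, f = 0.01462, h_1 = f(L/D)V²/2g = 15.85 m
Pipe 2: V = 0.3555 m/s, Re = 1.35×10^5, ε/D = 1.09×10^-5, f = 0.01679, h_2 = f(L/D)V²/2g = 0.03040 m
Series → Q common, losses add: H = Σh = 15.88 m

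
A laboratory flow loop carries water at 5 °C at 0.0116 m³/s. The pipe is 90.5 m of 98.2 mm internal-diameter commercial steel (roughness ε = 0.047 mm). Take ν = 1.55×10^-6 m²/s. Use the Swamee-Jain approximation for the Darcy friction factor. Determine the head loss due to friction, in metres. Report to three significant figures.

V = 4Q/(πD²) = 4·0.0116/(π·0.0982²) = 1.532 m/s
Re = VD/ν = 1.532·0.0982/1.55×10^-6 = 9.70×10^4 → turbulent
ε/D = 0.047/98.2 = 4.79×10^-4
Swamee-Jain: f = 0.02040
h_f = f(L/D)V²/(2g) = 0.02040·(90.5/0.0982)·1.532²/(2·9.81) = 2.248 m

h_f ≈ 2.25 m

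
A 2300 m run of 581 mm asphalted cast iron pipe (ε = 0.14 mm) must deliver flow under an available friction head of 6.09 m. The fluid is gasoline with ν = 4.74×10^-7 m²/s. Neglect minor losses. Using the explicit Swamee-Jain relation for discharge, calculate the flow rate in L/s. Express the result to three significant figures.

Swamee-Jain (Type II): Q = -0.965·√(gD⁵h_f/L)·ln[ε/(3.7D) + √(3.17ν²L/(gD³h_f))]
√(gD⁵h_f/L) = √(9.81·0.581⁵·6.09/2300) = 0.04147
ε/(3.7D) = 6.51×10^-5; √(3.17ν²L/(gD³h_f)) = 1.18×10^-5
Q = -0.965·0.04147·ln(7.695×10^-5) = 0.3791 m³/s
Check: V = 1.43 m/s, Re = 1.75×10^6, f = 0.01485, h_f = 6.13 m ≈ 6.09 m ✓

Q ≈ 379 L/s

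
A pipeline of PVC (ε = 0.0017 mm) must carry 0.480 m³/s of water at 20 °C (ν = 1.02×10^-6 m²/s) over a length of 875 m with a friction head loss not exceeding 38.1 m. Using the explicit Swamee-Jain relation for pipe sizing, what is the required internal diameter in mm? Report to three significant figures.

Swamee-Jain (Type III): D = 0.66·[ε^1.25·(LQ²/(gh_f))^4.75 + ν·Q^9.4·(L/(gh_f))^5.2]^0.04
LQ²/(gh_f) = 0.5394; L/(gh_f) = 2.341
Term 1 = ε^1.25·(…)^4.75 = 3.27×10^-9; Term 2 = ν·Q^9.4·(…)^5.2 = 8.57×10^-8
D = 0.66·(3.27×10^-9 + 8.57×10^-8)^0.04 = 0.3448 m = 345 mm
Check: V = 5.14 m/s, Re = 1.74×10^6, f = 0.01077, h_f = 36.8 m ≈ 38.1 m ✓

D ≈ 345 mm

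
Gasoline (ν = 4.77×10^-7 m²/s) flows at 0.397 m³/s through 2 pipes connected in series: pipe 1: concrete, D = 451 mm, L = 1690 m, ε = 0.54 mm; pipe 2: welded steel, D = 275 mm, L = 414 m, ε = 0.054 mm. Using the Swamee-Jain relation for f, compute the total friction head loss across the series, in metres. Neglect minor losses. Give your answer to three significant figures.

H ≈ 72.5 m

Pipe 1: V = 2.485 m/s, Re = 2.35×10^6, ε/D = 0.00120, f = 0.02069, h_1 = f(L/D)V²/2g = 24.41 m
Pipe 2: V = 6.684 m/s, Re = 3.85×10^6, ε/D = 1.96×10^-4, f = 0.01402, h_2 = f(L/D)V²/2g = 48.06 m
Series → Q common, losses add: H = Σh = 72.46 m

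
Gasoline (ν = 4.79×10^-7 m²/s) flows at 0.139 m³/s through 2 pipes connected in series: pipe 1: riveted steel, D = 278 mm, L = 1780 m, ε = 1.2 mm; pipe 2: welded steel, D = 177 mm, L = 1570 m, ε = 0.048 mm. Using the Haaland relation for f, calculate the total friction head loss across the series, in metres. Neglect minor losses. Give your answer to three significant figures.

Pipe 1: V = 2.290 m/s, Re = 1.33×10^6, ε/D = 0.00432, f = 0.02919, h_1 = f(L/D)V²/2g = 49.96 m
Pipe 2: V = 5.649 m/s, Re = 2.09×10^6, ε/D = 2.71×10^-4, f = 0.01499, h_2 = f(L/D)V²/2g = 216.3 m
Series → Q common, losses add: H = Σh = 266.3 m

H ≈ 266 m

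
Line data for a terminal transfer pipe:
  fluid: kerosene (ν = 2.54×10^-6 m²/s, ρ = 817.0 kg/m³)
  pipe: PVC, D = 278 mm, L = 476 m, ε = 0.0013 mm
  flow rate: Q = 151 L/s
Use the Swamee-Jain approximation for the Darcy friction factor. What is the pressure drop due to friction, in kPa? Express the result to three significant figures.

V = 4Q/(πD²) = 4·0.151/(π·0.278²) = 2.488 m/s
Re = VD/ν = 2.488·0.278/2.54×10^-6 = 2.72×10^5 → turbulent
ε/D = 0.0013/278 = 4.68×10^-6
Swamee-Jain: f = 0.01469
h_f = f(L/D)V²/(2g) = 0.01469·(476/0.278)·2.488²/(2·9.81) = 7.934 m
Δp = ρg·h_f = 817.0·9.81·7.934 = 63.59 kPa

Δp ≈ 63.6 kPa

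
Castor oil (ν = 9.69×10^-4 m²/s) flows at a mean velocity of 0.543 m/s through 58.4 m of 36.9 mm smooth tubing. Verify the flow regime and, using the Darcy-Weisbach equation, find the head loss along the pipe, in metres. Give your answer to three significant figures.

h_f ≈ 73.6 m

Re = VD/ν = 0.543·0.03690/9.69×10^-4 = 20.7 → laminar (Re < 2300)
f = 64/Re = 3.095
h_f = f(L/D)V²/(2g) = 3.095·(58.4/0.03690)·0.543²/(2·9.81) = 73.61 m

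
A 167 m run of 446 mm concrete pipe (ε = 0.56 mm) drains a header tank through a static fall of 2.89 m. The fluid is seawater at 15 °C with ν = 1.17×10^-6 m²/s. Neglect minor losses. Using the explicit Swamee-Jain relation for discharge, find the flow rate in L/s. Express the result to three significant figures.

Swamee-Jain (Type II): Q = -0.965·√(gD⁵h_f/L)·ln[ε/(3.7D) + √(3.17ν²L/(gD³h_f))]
√(gD⁵h_f/L) = √(9.81·0.446⁵·2.89/167) = 0.05473
ε/(3.7D) = 3.39×10^-4; √(3.17ν²L/(gD³h_f)) = 1.70×10^-5
Q = -0.965·0.05473·ln(3.563×10^-4) = 0.4194 m³/s
Check: V = 2.68 m/s, Re = 1.02×10^6, f = 0.02111, h_f = 2.90 m ≈ 2.89 m ✓

Q ≈ 419 L/s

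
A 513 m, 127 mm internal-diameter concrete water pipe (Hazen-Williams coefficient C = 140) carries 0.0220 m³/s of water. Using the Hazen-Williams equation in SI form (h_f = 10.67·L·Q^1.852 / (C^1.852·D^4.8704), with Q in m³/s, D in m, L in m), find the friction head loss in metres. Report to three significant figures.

h_f ≈ 11.4 m

h_f = 10.67·513·0.0220^1.852 / (140^1.852·0.127^4.8704) = 11.45 m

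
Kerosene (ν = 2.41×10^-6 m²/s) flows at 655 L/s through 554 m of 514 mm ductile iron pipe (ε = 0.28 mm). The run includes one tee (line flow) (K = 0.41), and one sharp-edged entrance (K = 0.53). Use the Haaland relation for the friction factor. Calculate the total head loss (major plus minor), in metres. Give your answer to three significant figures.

V = 4Q/(πD²) = 3.157 m/s; V²/2g = 0.5079 m
Re = 6.73×10^5, ε/D = 5.45×10^-4 → f = 0.01766 (Haaland)
Major: h_f = f(L/D)·V²/2g = 0.01766·1078·0.5079 = 9.668 m
Minor: ΣK = 0.940; h_m = ΣK·V²/2g = 0.4774 m
Total H_L = 9.668 + 0.4774 = 10.15 m

H_L ≈ 10.1 m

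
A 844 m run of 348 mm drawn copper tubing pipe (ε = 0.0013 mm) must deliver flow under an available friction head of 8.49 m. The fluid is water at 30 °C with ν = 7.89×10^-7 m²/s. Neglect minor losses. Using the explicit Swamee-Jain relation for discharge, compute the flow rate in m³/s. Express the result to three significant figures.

Swamee-Jain (Type II): Q = -0.965·√(gD⁵h_f/L)·ln[ε/(3.7D) + √(3.17ν²L/(gD³h_f))]
√(gD⁵h_f/L) = √(9.81·0.348⁵·8.49/844) = 0.02244
ε/(3.7D) = 1.01×10^-6; √(3.17ν²L/(gD³h_f)) = 2.18×10^-5
Q = -0.965·0.02244·ln(2.279×10^-5) = 0.2315 m³/s
Check: V = 2.43 m/s, Re = 1.07×10^6, f = 0.01157, h_f = 8.47 m ≈ 8.49 m ✓

Q ≈ 0.231 m³/s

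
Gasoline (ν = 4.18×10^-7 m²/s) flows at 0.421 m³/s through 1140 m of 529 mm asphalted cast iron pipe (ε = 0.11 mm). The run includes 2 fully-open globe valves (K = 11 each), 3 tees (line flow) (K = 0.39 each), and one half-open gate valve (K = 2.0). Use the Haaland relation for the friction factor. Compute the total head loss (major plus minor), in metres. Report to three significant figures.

H_L ≈ 10.4 m

V = 4Q/(πD²) = 1.915 m/s; V²/2g = 0.1870 m
Re = 2.42×10^6, ε/D = 2.08×10^-4 → f = 0.01423 (Haaland)
Major: h_f = f(L/D)·V²/2g = 0.01423·2155·0.1870 = 5.734 m
Minor: ΣK = 25.2; h_m = ΣK·V²/2g = 4.707 m
Total H_L = 5.734 + 4.707 = 10.44 m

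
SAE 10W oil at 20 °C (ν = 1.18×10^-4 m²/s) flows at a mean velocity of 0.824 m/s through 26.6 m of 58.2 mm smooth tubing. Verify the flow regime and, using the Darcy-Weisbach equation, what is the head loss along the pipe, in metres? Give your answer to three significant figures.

h_f ≈ 2.49 m

Re = VD/ν = 0.824·0.05820/1.18×10^-4 = 406 → laminar (Re < 2300)
f = 64/Re = 0.1575
h_f = f(L/D)V²/(2g) = 0.1575·(26.6/0.05820)·0.824²/(2·9.81) = 2.491 m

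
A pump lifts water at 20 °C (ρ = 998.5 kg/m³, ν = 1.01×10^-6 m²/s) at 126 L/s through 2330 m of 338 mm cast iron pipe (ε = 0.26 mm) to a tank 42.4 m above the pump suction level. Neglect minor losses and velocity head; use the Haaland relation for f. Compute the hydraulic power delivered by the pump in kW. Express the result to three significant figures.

P_hyd ≈ 68.7 kW

V = 4Q/(πD²) = 1.404 m/s; Re = 4.70×10^5; ε/D = 7.69×10^-4; f = 0.01914
h_f = f(L/D)V²/2g = 13.26 m
Total head H = z + h_f = 42.4 + 13.26 = 55.66 m
P_hyd = ρgQH = 998.5·9.81·0.126·55.66 = 68.70 kW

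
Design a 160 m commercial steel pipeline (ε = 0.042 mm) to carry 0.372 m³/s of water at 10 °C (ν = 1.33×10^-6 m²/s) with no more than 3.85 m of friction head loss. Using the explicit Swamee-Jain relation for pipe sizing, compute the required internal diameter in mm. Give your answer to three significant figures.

D ≈ 369 mm

Swamee-Jain (Type III): D = 0.66·[ε^1.25·(LQ²/(gh_f))^4.75 + ν·Q^9.4·(L/(gh_f))^5.2]^0.04
LQ²/(gh_f) = 0.5862; L/(gh_f) = 4.236
Term 1 = ε^1.25·(…)^4.75 = 2.68×10^-7; Term 2 = ν·Q^9.4·(…)^5.2 = 2.22×10^-7
D = 0.66·(2.68×10^-7 + 2.22×10^-7)^0.04 = 0.3691 m = 369 mm
Check: V = 3.48 m/s, Re = 9.65×10^5, f = 0.01375, h_f = 3.67 m ≈ 3.85 m ✓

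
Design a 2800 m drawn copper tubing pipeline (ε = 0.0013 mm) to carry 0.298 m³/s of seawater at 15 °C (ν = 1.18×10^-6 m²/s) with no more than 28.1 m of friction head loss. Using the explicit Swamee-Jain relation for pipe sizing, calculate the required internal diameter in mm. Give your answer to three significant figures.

Swamee-Jain (Type III): D = 0.66·[ε^1.25·(LQ²/(gh_f))^4.75 + ν·Q^9.4·(L/(gh_f))^5.2]^0.04
LQ²/(gh_f) = 0.9020; L/(gh_f) = 10.16
Term 1 = ε^1.25·(…)^4.75 = 2.69×10^-8; Term 2 = ν·Q^9.4·(…)^5.2 = 2.32×10^-6
D = 0.66·(2.69×10^-8 + 2.32×10^-6)^0.04 = 0.3929 m = 393 mm
Check: V = 2.46 m/s, Re = 8.18×10^5, f = 0.01208, h_f = 26.5 m ≈ 28.1 m ✓

D ≈ 393 mm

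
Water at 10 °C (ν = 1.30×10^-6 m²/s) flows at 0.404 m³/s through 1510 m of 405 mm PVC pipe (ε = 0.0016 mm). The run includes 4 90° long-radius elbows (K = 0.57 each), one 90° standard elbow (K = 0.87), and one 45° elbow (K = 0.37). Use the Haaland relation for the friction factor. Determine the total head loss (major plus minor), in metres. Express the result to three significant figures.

H_L ≈ 23.6 m

V = 4Q/(πD²) = 3.136 m/s; V²/2g = 0.5013 m
Re = 9.77×10^5, ε/D = 3.95×10^-6 → f = 0.01170 (Haaland)
Major: h_f = f(L/D)·V²/2g = 0.01170·3728·0.5013 = 21.86 m
Minor: ΣK = 3.52; h_m = ΣK·V²/2g = 1.764 m
Total H_L = 21.86 + 1.764 = 23.62 m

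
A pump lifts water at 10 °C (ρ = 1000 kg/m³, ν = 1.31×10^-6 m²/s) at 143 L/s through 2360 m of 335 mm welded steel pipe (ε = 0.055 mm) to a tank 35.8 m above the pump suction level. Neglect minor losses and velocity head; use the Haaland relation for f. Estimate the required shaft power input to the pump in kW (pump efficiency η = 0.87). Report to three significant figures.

V = 4Q/(πD²) = 1.622 m/s; Re = 4.15×10^5; ε/D = 1.64×10^-4; f = 0.01522
h_f = f(L/D)V²/2g = 14.38 m
Total head H = z + h_f = 35.8 + 14.38 = 50.18 m
P_hyd = ρgQH = 1000·9.81·0.143·50.18 = 70.40 kW
P_shaft = P_hyd/η = 70.40/0.87 = 80.92 kW

P_shaft ≈ 80.9 kW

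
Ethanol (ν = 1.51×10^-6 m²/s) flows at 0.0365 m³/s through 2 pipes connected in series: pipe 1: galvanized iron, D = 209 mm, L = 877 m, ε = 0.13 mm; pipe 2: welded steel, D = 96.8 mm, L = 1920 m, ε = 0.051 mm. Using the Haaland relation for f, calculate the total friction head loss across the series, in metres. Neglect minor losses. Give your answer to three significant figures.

Pipe 1: V = 1.064 m/s, Re = 1.47×10^5, ε/D = 6.22×10^-4, f = 0.01975, h_1 = f(L/D)V²/2g = 4.782 m
Pipe 2: V = 4.960 m/s, Re = 3.18×10^5, ε/D = 5.27×10^-4, f = 0.01816, h_2 = f(L/D)V²/2g = 451.6 m
Series → Q common, losses add: H = Σh = 456.4 m

H ≈ 456 m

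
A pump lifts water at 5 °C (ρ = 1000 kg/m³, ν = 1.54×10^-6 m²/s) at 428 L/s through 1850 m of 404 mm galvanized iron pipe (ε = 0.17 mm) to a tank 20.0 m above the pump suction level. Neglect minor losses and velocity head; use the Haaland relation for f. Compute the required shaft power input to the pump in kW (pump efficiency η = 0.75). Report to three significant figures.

P_shaft ≈ 355 kW

V = 4Q/(πD²) = 3.339 m/s; Re = 8.76×10^5; ε/D = 4.21×10^-4; f = 0.01667
h_f = f(L/D)V²/2g = 43.37 m
Total head H = z + h_f = 20.0 + 43.37 = 63.37 m
P_hyd = ρgQH = 1000·9.81·0.428·63.37 = 266.1 kW
P_shaft = P_hyd/η = 266.1/0.75 = 354.7 kW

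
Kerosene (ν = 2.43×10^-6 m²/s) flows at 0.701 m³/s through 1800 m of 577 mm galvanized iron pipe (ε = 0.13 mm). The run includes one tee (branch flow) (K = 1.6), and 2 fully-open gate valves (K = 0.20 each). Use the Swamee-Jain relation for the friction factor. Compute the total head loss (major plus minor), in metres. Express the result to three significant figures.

V = 4Q/(πD²) = 2.681 m/s; V²/2g = 0.3663 m
Re = 6.37×10^5, ε/D = 2.25×10^-4 → f = 0.01546 (Swamee-Jain)
Major: h_f = f(L/D)·V²/2g = 0.01546·3120·0.3663 = 17.67 m
Minor: ΣK = 2.00; h_m = ΣK·V²/2g = 0.7326 m
Total H_L = 17.67 + 0.7326 = 18.40 m

H_L ≈ 18.4 m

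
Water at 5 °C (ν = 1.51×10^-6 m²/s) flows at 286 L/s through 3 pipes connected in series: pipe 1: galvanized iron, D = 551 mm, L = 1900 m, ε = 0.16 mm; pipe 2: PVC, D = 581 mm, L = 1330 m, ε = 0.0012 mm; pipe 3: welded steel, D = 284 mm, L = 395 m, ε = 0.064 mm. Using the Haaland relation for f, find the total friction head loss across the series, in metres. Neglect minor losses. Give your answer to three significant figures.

Pipe 1: V = 1.199 m/s, Re = 4.38×10^5, ε/D = 2.90×10^-4, f = 0.01623, h_1 = f(L/D)V²/2g = 4.103 m
Pipe 2: V = 1.079 m/s, Re = 4.15×10^5, ε/D = 2.07×10^-6, f = 0.01353, h_2 = f(L/D)V²/2g = 1.837 m
Pipe 3: V = 4.515 m/s, Re = 8.49×10^5, ε/D = 2.25×10^-4, f = 0.01500, h_3 = f(L/D)V²/2g = 21.67 m
Series → Q common, losses add: H = Σh = 27.61 m

H ≈ 27.6 m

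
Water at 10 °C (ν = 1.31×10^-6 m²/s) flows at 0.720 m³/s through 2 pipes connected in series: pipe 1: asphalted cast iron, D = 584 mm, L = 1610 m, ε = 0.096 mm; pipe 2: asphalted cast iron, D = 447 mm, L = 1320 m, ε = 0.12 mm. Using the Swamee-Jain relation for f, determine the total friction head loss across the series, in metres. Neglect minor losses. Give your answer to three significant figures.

Pipe 1: V = 2.688 m/s, Re = 1.20×10^6, ε/D = 1.64×10^-4, f = 0.01421, h_1 = f(L/D)V²/2g = 14.42 m
Pipe 2: V = 4.588 m/s, Re = 1.57×10^6, ε/D = 2.68×10^-4, f = 0.01519, h_2 = f(L/D)V²/2g = 48.14 m
Series → Q common, losses add: H = Σh = 62.56 m

H ≈ 62.6 m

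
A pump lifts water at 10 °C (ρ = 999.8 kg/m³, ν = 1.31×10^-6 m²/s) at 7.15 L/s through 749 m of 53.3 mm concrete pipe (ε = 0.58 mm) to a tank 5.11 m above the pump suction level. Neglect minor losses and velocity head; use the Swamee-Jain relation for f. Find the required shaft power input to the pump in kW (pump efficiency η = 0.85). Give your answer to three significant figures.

P_shaft ≈ 24.5 kW

V = 4Q/(πD²) = 3.205 m/s; Re = 1.30×10^5; ε/D = 0.0109; f = 0.03965
h_f = f(L/D)V²/2g = 291.7 m
Total head H = z + h_f = 5.11 + 291.7 = 296.8 m
P_hyd = ρgQH = 999.8·9.81·0.00715·296.8 = 20.81 kW
P_shaft = P_hyd/η = 20.81/0.85 = 24.48 kW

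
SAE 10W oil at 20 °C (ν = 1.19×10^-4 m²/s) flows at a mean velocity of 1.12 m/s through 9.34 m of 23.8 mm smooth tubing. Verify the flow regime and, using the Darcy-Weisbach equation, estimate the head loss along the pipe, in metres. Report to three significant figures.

Re = VD/ν = 1.12·0.02380/1.19×10^-4 = 224 → laminar (Re < 2300)
f = 64/Re = 0.2857
h_f = f(L/D)V²/(2g) = 0.2857·(9.34/0.02380)·1.12²/(2·9.81) = 7.169 m

h_f ≈ 7.17 m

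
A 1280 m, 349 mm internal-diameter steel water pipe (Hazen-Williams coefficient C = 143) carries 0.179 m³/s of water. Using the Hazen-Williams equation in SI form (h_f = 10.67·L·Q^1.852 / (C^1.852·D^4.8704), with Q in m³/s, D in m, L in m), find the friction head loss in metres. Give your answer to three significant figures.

h_f = 10.67·1280·0.179^1.852 / (143^1.852·0.349^4.8704) = 9.696 m

h_f ≈ 9.70 m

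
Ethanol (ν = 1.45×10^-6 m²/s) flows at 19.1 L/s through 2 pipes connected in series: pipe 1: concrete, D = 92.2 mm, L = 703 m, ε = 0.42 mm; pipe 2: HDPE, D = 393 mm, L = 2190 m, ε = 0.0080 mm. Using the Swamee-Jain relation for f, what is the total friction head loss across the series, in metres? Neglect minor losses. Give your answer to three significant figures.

Pipe 1: V = 2.861 m/s, Re = 1.82×10^5, ε/D = 0.00456, f = 0.03027, h_1 = f(L/D)V²/2g = 96.27 m
Pipe 2: V = 0.1575 m/s, Re = 4.27×10^4, ε/D = 2.04×10^-5, f = 0.02160, h_2 = f(L/D)V²/2g = 0.1521 m
Series → Q common, losses add: H = Σh = 96.43 m

H ≈ 96.4 m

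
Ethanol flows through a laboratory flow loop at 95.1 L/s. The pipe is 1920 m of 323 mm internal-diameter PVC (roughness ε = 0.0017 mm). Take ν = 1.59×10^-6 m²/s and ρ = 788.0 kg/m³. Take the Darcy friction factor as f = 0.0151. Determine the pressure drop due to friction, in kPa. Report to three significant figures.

Δp ≈ 47.6 kPa

V = 4Q/(πD²) = 4·0.0951/(π·0.323²) = 1.161 m/s
h_f = f(L/D)V²/(2g) = 0.01510·(1920/0.323)·1.161²/(2·9.81) = 6.162 m
Δp = ρg·h_f = 788.0·9.81·6.162 = 47.64 kPa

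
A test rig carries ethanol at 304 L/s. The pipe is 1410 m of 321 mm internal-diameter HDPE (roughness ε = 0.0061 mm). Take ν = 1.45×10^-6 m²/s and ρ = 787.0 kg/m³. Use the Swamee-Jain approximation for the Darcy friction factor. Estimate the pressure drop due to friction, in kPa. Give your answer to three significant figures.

Δp ≈ 302 kPa

V = 4Q/(πD²) = 4·0.304/(π·0.321²) = 3.756 m/s
Re = VD/ν = 3.756·0.321/1.45×10^-6 = 8.32×10^5 → turbulent
ε/D = 0.0061/321 = 1.90×10^-5
Swamee-Jain: f = 0.01238
h_f = f(L/D)V²/(2g) = 0.01238·(1410/0.321)·3.756²/(2·9.81) = 39.12 m
Δp = ρg·h_f = 787.0·9.81·39.12 = 302.0 kPa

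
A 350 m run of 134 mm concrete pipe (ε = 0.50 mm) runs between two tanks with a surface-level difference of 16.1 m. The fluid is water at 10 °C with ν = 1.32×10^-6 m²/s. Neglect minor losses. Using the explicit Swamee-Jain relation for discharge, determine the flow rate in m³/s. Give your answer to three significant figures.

Swamee-Jain (Type II): Q = -0.965·√(gD⁵h_f/L)·ln[ε/(3.7D) + √(3.17ν²L/(gD³h_f))]
√(gD⁵h_f/L) = √(9.81·0.134⁵·16.1/350) = 0.004415
ε/(3.7D) = 0.00101; √(3.17ν²L/(gD³h_f)) = 7.13×10^-5
Q = -0.965·0.004415·ln(0.001080) = 0.02911 m³/s
Check: V = 2.06 m/s, Re = 2.10×10^5, f = 0.02857, h_f = 16.2 m ≈ 16.1 m ✓

Q ≈ 0.0291 m³/s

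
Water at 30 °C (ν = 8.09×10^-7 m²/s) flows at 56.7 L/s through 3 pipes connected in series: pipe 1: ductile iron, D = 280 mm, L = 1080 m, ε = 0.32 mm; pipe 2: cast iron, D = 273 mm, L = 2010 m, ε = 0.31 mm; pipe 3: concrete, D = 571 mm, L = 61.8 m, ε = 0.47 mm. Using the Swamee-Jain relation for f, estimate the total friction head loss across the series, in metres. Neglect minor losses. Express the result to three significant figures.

Pipe 1: V = 0.9208 m/s, Re = 3.19×10^5, ε/D = 0.00114, f = 0.02127, h_1 = f(L/D)V²/2g = 3.545 m
Pipe 2: V = 0.9687 m/s, Re = 3.27×10^5, ε/D = 0.00114, f = 0.02122, h_2 = f(L/D)V²/2g = 7.471 m
Pipe 3: V = 0.2214 m/s, Re = 1.56×10^5, ε/D = 8.23×10^-4, f = 0.02084, h_3 = f(L/D)V²/2g = 0.005636 m
Series → Q common, losses add: H = Σh = 11.02 m

H ≈ 11.0 m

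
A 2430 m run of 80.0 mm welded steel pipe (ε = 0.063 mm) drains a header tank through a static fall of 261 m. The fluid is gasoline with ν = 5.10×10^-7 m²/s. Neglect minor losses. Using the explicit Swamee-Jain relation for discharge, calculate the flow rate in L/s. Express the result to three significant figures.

Q ≈ 14.9 L/s

Swamee-Jain (Type II): Q = -0.965·√(gD⁵h_f/L)·ln[ε/(3.7D) + √(3.17ν²L/(gD³h_f))]
√(gD⁵h_f/L) = √(9.81·0.0800⁵·261/2430) = 0.001858
ε/(3.7D) = 2.13×10^-4; √(3.17ν²L/(gD³h_f)) = 3.91×10^-5
Q = -0.965·0.001858·ln(2.519×10^-4) = 0.01486 m³/s
Check: V = 2.96 m/s, Re = 4.64×10^5, f = 0.01942, h_f = 263 m ≈ 261 m ✓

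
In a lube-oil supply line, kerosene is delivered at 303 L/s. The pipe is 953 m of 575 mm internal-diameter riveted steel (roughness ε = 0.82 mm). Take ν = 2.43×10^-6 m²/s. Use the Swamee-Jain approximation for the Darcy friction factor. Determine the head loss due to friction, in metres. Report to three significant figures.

h_f ≈ 2.58 m

V = 4Q/(πD²) = 4·0.303/(π·0.575²) = 1.167 m/s
Re = VD/ν = 1.167·0.575/2.43×10^-6 = 2.76×10^5 → turbulent
ε/D = 0.82/575 = 0.00143
Swamee-Jain: f = 0.02242
h_f = f(L/D)V²/(2g) = 0.02242·(953/0.575)·1.167²/(2·9.81) = 2.579 m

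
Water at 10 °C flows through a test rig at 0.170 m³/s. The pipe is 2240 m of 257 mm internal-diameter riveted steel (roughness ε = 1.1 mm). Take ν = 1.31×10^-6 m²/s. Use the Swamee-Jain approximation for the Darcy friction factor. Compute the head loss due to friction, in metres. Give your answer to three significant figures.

V = 4Q/(πD²) = 4·0.170/(π·0.257²) = 3.277 m/s
Re = VD/ν = 3.277·0.257/1.31×10^-6 = 6.43×10^5 → turbulent
ε/D = 1.1/257 = 0.00428
Swamee-Jain: f = 0.02924
h_f = f(L/D)V²/(2g) = 0.02924·(2240/0.257)·3.277²/(2·9.81) = 139.5 m

h_f ≈ 139 m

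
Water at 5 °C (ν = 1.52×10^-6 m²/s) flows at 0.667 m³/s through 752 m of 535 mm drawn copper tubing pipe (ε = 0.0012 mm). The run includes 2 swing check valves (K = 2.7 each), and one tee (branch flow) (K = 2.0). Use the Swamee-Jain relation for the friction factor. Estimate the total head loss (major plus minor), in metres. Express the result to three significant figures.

V = 4Q/(πD²) = 2.967 m/s; V²/2g = 0.4487 m
Re = 1.04×10^6, ε/D = 2.24×10^-6 → f = 0.01158 (Swamee-Jain)
Major: h_f = f(L/D)·V²/2g = 0.01158·1406·0.4487 = 7.304 m
Minor: ΣK = 7.40; h_m = ΣK·V²/2g = 3.320 m
Total H_L = 7.304 + 3.320 = 10.62 m

H_L ≈ 10.6 m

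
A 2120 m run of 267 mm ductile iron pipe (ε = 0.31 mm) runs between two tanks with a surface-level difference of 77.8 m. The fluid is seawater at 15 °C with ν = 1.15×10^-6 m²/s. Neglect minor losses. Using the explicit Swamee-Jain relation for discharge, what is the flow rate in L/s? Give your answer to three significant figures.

Q ≈ 170 L/s

Swamee-Jain (Type II): Q = -0.965·√(gD⁵h_f/L)·ln[ε/(3.7D) + √(3.17ν²L/(gD³h_f))]
√(gD⁵h_f/L) = √(9.81·0.267⁵·77.8/2120) = 0.02210
ε/(3.7D) = 3.14×10^-4; √(3.17ν²L/(gD³h_f)) = 2.47×10^-5
Q = -0.965·0.02210·ln(3.385×10^-4) = 0.1704 m³/s
Check: V = 3.04 m/s, Re = 7.07×10^5, f = 0.02086, h_f = 78.2 m ≈ 77.8 m ✓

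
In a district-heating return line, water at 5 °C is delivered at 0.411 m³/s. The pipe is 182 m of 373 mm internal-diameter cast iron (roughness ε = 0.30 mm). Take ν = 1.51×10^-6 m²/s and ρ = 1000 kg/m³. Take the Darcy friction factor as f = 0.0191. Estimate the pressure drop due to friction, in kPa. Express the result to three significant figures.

Δp ≈ 65.9 kPa

V = 4Q/(πD²) = 4·0.411/(π·0.373²) = 3.761 m/s
h_f = f(L/D)V²/(2g) = 0.01910·(182/0.373)·3.761²/(2·9.81) = 6.720 m
Δp = ρg·h_f = 1000·9.81·6.720 = 65.92 kPa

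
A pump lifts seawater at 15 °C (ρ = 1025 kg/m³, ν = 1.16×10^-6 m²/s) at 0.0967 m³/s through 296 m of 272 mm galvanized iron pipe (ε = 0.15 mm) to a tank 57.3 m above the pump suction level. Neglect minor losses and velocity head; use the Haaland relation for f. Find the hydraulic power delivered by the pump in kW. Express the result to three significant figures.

P_hyd ≈ 58.4 kW

V = 4Q/(πD²) = 1.664 m/s; Re = 3.90×10^5; ε/D = 5.51×10^-4; f = 0.01810
h_f = f(L/D)V²/2g = 2.780 m
Total head H = z + h_f = 57.3 + 2.780 = 60.08 m
P_hyd = ρgQH = 1025·9.81·0.0967·60.08 = 58.42 kW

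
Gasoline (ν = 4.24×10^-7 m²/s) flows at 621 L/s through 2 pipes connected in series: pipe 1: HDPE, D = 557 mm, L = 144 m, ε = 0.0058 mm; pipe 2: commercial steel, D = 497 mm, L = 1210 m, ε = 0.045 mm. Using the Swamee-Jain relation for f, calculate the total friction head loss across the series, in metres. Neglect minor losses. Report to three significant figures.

H ≈ 16.5 m

Pipe 1: V = 2.549 m/s, Re = 3.35×10^6, ε/D = 1.04×10^-5, f = 0.01009, h_1 = f(L/D)V²/2g = 0.8634 m
Pipe 2: V = 3.201 m/s, Re = 3.75×10^6, ε/D = 9.05×10^-5, f = 0.01233, h_2 = f(L/D)V²/2g = 15.68 m
Series → Q common, losses add: H = Σh = 16.54 m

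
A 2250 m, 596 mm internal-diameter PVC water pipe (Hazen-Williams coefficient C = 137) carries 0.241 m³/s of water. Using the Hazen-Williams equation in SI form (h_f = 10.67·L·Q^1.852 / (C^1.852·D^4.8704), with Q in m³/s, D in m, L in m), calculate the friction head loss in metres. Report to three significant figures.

h_f ≈ 2.36 m

h_f = 10.67·2250·0.241^1.852 / (137^1.852·0.596^4.8704) = 2.362 m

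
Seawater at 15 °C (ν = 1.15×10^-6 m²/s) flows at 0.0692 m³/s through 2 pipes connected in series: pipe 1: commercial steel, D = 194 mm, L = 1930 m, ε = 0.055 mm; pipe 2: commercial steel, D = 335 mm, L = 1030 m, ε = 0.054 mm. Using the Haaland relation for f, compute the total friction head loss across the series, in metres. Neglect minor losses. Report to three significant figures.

Pipe 1: V = 2.341 m/s, Re = 3.95×10^5, ε/D = 2.84×10^-4, f = 0.01630, h_1 = f(L/D)V²/2g = 45.29 m
Pipe 2: V = 0.7851 m/s, Re = 2.29×10^5, ε/D = 1.61×10^-4, f = 0.01631, h_2 = f(L/D)V²/2g = 1.575 m
Series → Q common, losses add: H = Σh = 46.87 m

H ≈ 46.9 m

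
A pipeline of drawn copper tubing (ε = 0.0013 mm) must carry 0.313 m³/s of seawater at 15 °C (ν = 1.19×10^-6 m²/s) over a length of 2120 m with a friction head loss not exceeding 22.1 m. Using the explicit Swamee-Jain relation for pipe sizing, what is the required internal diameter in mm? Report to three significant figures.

Swamee-Jain (Type III): D = 0.66·[ε^1.25·(LQ²/(gh_f))^4.75 + ν·Q^9.4·(L/(gh_f))^5.2]^0.04
LQ²/(gh_f) = 0.9580; L/(gh_f) = 9.779
Term 1 = ε^1.25·(…)^4.75 = 3.58×10^-8; Term 2 = ν·Q^9.4·(…)^5.2 = 3.04×10^-6
D = 0.66·(3.58×10^-8 + 3.04×10^-6)^0.04 = 0.3973 m = 397 mm
Check: V = 2.53 m/s, Re = 8.43×10^5, f = 0.01202, h_f = 20.9 m ≈ 22.1 m ✓

D ≈ 397 mm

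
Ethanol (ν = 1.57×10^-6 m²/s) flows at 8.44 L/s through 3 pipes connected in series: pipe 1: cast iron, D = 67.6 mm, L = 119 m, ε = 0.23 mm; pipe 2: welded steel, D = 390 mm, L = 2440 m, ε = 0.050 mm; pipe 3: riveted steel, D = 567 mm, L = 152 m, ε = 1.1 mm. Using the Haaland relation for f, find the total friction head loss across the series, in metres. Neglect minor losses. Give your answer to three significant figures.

H ≈ 14.1 m

Pipe 1: V = 2.352 m/s, Re = 1.01×10^5, ε/D = 0.00340, f = 0.02824, h_1 = f(L/D)V²/2g = 14.01 m
Pipe 2: V = 0.07065 m/s, Re = 1.76×10^4, ε/D = 1.28×10^-4, f = 0.02681, h_2 = f(L/D)V²/2g = 0.04267 m
Pipe 3: V = 0.03343 m/s, Re = 1.21×10^4, ε/D = 0.00194, f = 0.03218, h_3 = f(L/D)V²/2g = 4.913×10^-4 m
Series → Q common, losses add: H = Σh = 14.05 m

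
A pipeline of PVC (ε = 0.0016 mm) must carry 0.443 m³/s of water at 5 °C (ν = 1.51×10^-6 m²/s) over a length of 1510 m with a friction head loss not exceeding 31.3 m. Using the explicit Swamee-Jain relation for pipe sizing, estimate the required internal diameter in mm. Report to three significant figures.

D ≈ 396 mm

Swamee-Jain (Type III): D = 0.66·[ε^1.25·(LQ²/(gh_f))^4.75 + ν·Q^9.4·(L/(gh_f))^5.2]^0.04
LQ²/(gh_f) = 0.9651; L/(gh_f) = 4.918
Term 1 = ε^1.25·(…)^4.75 = 4.81×10^-8; Term 2 = ν·Q^9.4·(…)^5.2 = 2.83×10^-6
D = 0.66·(4.81×10^-8 + 2.83×10^-6)^0.04 = 0.3962 m = 396 mm
Check: V = 3.59 m/s, Re = 9.43×10^5, f = 0.01182, h_f = 29.6 m ≈ 31.3 m ✓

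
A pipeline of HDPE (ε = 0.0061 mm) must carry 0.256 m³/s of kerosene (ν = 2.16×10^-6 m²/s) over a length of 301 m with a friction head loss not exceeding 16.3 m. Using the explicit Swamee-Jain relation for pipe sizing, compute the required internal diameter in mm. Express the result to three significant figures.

D ≈ 269 mm

Swamee-Jain (Type III): D = 0.66·[ε^1.25·(LQ²/(gh_f))^4.75 + ν·Q^9.4·(L/(gh_f))^5.2]^0.04
LQ²/(gh_f) = 0.1234; L/(gh_f) = 1.882
Term 1 = ε^1.25·(…)^4.75 = 1.46×10^-11; Term 2 = ν·Q^9.4·(…)^5.2 = 1.59×10^-10
D = 0.66·(1.46×10^-11 + 1.59×10^-10)^0.04 = 0.2686 m = 269 mm
Check: V = 4.52 m/s, Re = 5.62×10^5, f = 0.01320, h_f = 15.4 m ≈ 16.3 m ✓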